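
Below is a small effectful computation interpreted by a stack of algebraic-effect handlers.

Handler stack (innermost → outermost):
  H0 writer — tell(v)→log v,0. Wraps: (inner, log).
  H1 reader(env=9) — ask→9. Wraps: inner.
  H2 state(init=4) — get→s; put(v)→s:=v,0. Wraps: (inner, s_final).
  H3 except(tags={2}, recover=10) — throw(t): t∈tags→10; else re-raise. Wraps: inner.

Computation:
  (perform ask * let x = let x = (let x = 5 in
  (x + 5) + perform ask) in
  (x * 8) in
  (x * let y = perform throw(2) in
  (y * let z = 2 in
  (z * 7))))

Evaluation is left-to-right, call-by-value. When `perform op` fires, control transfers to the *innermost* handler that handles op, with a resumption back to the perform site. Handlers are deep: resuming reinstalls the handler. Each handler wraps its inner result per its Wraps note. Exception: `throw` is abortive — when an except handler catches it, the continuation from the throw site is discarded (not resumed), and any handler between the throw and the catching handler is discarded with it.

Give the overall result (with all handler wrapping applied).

Answer: 10

Evaluation trace:
ask @ H1 ⇒ 9
ask @ H1 ⇒ 9
throw(2) @ H3 caught ⇒ 10
= 10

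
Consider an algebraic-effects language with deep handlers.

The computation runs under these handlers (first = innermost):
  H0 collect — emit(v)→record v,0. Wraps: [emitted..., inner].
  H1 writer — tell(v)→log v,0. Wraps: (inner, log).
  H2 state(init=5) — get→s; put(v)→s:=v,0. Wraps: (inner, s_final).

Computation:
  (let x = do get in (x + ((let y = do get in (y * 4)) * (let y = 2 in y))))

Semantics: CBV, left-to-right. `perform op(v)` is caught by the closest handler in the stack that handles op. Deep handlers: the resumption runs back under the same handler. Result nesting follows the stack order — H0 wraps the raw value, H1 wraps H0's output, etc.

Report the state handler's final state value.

Answer: 5

Evaluation trace:
get @ H2 ⇒ 5
get @ H2 ⇒ 5
H0 returns [45]
H1 returns ([45], ())
H2 returns (([45], ()), 5)
= (([45], ()), 5)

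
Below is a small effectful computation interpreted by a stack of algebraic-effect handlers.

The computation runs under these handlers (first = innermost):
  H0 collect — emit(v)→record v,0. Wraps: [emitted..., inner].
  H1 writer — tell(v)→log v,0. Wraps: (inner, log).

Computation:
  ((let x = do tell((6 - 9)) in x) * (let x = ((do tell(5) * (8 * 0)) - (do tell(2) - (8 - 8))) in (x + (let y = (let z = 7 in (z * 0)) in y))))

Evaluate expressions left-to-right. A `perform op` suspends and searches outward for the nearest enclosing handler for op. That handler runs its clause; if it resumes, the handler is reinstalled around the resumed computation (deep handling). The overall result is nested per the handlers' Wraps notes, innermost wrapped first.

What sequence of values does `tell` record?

Answer: (-3, 5, 2)

Step-by-step:
tell(-3) @ H1 ⇒ log+=-3
tell(5) @ H1 ⇒ log+=5
tell(2) @ H1 ⇒ log+=2
H0 returns [0]
H1 returns ([0], (-3, 5, 2))
= ([0], (-3, 5, 2))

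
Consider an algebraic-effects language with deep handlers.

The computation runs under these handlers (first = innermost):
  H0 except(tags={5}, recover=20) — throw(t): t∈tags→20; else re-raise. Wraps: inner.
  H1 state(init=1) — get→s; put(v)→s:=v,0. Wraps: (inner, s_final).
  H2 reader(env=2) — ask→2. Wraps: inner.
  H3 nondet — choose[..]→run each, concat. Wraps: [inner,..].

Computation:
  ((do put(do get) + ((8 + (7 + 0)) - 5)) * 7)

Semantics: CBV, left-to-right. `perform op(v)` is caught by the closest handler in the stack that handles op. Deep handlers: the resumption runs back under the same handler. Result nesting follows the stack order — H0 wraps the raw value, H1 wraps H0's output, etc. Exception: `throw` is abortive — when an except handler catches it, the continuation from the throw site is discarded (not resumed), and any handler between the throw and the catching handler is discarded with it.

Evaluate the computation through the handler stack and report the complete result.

Working:
get @ H1 ⇒ 1
put(1) @ H1 ⇒ s:=1
H0 returns 70
H1 returns (70, 1)
H2 returns (70, 1)
H3 returns [(70, 1)]
= [(70, 1)]

Answer: [(70, 1)]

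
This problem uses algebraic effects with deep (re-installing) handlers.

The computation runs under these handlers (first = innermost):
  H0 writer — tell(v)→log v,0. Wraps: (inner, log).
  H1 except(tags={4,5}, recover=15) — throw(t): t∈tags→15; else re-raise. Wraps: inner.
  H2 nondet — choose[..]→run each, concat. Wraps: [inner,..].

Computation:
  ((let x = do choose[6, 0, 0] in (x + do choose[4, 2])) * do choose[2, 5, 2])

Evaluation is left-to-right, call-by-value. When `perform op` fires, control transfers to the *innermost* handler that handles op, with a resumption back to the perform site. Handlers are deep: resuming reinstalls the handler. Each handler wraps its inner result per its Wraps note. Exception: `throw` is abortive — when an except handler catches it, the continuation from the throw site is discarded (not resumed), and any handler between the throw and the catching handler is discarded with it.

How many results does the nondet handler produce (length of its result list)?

Step-by-step:
choose[6, 0, 0] @ H2
  branch[0] choose=6:
    choose[4, 2] @ H2
      branch[0] choose=4:
        choose[2, 5, 2] @ H2
          branch[0] choose=2:
            H0 returns (20, ())
            H1 returns (20, ())
            H2 returns [(20, ())]
          branch[1] choose=5:
            H0 returns (50, ())
            H1 returns (50, ())
            H2 returns [(50, ())]
          branch[2] choose=2:
            H0 returns (20, ())
            H1 returns (20, ())
            H2 returns [(20, ())]
      branch[1] choose=2:
        choose[2, 5, 2] @ H2
          branch[0] choose=2:
            H0 returns (16, ())
            H1 returns (16, ())
            H2 returns [(16, ())]
          branch[1] choose=5:
            H0 returns (40, ())
            H1 returns (40, ())
            H2 returns [(40, ())]
          branch[2] choose=2:
            H0 returns (16, ())
            H1 returns (16, ())
            H2 returns [(16, ())]
  branch[1] choose=0:
    choose[4, 2] @ H2
      branch[0] choose=4:
        choose[2, 5, 2] @ H2
          branch[0] choose=2:
            H0 returns (8, ())
            H1 returns (8, ())
            H2 returns [(8, ())]
          branch[1] choose=5:
            H0 returns (20, ())
            H1 returns (20, ())
            H2 returns [(20, ())]
          branch[2] choose=2:
            H0 returns (8, ())
            H1 returns (8, ())
            H2 returns [(8, ())]
      branch[1] choose=2:
        choose[2, 5, 2] @ H2
          branch[0] choose=2:
            H0 returns (4, ())
            H1 returns (4, ())
            H2 returns [(4, ())]
          branch[1] choose=5:
            H0 returns (10, ())
            H1 returns (10, ())
            H2 returns [(10, ())]
          branch[2] choose=2:
            H0 returns (4, ())
            H1 returns (4, ())
            H2 returns [(4, ())]
  branch[2] choose=0:
    choose[4, 2] @ H2
      branch[0] choose=4:
        choose[2, 5, 2] @ H2
          branch[0] choose=2:
            H0 returns (8, ())
            H1 returns (8, ())
            H2 returns [(8, ())]
          branch[1] choose=5:
            H0 returns (20, ())
            H1 returns (20, ())
            H2 returns [(20, ())]
          branch[2] choose=2:
            H0 returns (8, ())
            H1 returns (8, ())
            H2 returns [(8, ())]
      branch[1] choose=2:
        choose[2, 5, 2] @ H2
          branch[0] choose=2:
            H0 returns (4, ())
            H1 returns (4, ())
            H2 returns [(4, ())]
          branch[1] choose=5:
            H0 returns (10, ())
            H1 returns (10, ())
            H2 returns [(10, ())]
          branch[2] choose=2:
            H0 returns (4, ())
            H1 returns (4, ())
            H2 returns [(4, ())]
= [(20, ()), (50, ()), (20, ()), (16, ()), (40, ()), (16, ()), (8, ()), (20, ()), (8, ()), (4, ()), (10, ()), (4, ()), (8, ()), (20, ()), (8, ()), (4, ()), (10, ()), (4, ())]

Answer: 18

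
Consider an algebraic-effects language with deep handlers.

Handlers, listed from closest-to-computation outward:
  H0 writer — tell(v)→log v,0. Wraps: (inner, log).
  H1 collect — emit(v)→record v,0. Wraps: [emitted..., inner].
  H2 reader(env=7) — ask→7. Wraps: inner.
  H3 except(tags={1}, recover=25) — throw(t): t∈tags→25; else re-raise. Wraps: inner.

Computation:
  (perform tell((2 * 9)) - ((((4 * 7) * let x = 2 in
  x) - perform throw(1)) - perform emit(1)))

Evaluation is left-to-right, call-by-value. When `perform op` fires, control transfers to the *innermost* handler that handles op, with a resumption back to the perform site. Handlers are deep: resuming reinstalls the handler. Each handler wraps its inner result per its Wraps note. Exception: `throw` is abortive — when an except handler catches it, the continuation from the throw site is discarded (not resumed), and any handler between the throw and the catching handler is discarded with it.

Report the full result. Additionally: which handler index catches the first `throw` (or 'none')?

Answer: 25 ; first throw caught by: H3

Evaluation trace:
tell(18) @ H0 ⇒ log+=18
throw(1) @ H3 caught ⇒ 25
= 25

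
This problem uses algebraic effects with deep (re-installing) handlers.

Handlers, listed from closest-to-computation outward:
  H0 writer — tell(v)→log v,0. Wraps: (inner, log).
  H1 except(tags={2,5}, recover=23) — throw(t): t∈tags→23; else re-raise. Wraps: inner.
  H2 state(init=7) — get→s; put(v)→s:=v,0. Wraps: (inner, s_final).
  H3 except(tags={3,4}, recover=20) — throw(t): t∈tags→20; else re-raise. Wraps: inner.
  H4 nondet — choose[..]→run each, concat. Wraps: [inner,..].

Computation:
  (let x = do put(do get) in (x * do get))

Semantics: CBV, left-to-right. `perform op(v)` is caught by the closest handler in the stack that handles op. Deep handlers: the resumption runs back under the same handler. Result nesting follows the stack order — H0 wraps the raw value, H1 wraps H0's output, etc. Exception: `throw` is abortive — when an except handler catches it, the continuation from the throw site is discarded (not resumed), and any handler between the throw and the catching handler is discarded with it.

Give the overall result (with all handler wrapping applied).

Working:
get @ H2 ⇒ 7
put(7) @ H2 ⇒ s:=7
get @ H2 ⇒ 7
H0 returns (0, ())
H1 returns (0, ())
H2 returns ((0, ()), 7)
H3 returns ((0, ()), 7)
H4 returns [((0, ()), 7)]
= [((0, ()), 7)]

Answer: [((0, ()), 7)]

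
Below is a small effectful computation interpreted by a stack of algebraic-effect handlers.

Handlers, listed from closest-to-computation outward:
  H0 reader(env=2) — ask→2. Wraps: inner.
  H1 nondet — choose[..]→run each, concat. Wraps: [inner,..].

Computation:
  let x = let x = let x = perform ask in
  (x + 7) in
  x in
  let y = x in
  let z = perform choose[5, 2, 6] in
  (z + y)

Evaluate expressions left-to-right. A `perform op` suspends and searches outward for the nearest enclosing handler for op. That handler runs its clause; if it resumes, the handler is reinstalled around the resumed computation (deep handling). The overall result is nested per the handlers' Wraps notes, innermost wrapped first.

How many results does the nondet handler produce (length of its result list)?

Evaluation trace:
ask @ H0 ⇒ 2
choose[5, 2, 6] @ H1
  branch[0] choose=5:
    H0 returns 14
    H1 returns [14]
  branch[1] choose=2:
    H0 returns 11
    H1 returns [11]
  branch[2] choose=6:
    H0 returns 15
    H1 returns [15]
= [14, 11, 15]

Answer: 3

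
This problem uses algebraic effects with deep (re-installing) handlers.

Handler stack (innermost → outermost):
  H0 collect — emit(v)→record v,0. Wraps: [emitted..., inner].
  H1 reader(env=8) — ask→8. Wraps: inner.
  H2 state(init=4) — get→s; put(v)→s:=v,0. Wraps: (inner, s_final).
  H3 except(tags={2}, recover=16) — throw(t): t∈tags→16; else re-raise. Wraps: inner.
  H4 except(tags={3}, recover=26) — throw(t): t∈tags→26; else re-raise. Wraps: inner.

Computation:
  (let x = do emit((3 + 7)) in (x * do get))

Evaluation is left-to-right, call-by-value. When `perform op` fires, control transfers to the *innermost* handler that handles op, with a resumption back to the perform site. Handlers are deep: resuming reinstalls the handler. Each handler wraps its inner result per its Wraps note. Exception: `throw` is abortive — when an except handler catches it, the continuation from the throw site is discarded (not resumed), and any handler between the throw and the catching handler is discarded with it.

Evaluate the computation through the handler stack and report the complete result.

Answer: ([10, 0], 4)

Evaluation trace:
emit(10) @ H0 ⇒ out+=10
get @ H2 ⇒ 4
H0 returns [10, 0]
H1 returns [10, 0]
H2 returns ([10, 0], 4)
H3 returns ([10, 0], 4)
H4 returns ([10, 0], 4)
= ([10, 0], 4)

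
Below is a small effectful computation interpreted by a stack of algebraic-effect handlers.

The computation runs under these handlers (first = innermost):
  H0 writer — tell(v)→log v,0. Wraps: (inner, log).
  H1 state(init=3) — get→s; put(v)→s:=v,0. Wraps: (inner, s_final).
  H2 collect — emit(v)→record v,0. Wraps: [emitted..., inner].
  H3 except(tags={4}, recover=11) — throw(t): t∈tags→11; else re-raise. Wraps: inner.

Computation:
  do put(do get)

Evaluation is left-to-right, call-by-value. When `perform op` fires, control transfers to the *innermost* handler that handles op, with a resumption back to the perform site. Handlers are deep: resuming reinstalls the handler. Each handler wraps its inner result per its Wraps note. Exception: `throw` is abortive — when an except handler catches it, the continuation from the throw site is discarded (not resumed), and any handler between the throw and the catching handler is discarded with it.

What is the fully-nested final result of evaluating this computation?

Answer: [((0, ()), 3)]

Working:
get @ H1 ⇒ 3
put(3) @ H1 ⇒ s:=3
H0 returns (0, ())
H1 returns ((0, ()), 3)
H2 returns [((0, ()), 3)]
H3 returns [((0, ()), 3)]
= [((0, ()), 3)]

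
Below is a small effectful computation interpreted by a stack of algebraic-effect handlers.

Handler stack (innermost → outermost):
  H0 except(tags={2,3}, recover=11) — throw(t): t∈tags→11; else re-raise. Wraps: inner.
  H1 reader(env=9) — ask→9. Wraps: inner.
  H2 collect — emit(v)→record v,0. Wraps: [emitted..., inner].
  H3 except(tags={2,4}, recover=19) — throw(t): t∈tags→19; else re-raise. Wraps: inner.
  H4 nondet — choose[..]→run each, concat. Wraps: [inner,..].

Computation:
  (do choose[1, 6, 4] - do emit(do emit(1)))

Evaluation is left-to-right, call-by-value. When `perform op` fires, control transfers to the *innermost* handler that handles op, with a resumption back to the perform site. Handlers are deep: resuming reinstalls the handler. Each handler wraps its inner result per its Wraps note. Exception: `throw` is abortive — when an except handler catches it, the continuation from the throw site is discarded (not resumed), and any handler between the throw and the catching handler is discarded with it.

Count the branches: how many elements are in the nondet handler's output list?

Answer: 3

Step-by-step:
choose[1, 6, 4] @ H4
  branch[0] choose=1:
    emit(1) @ H2 ⇒ out+=1
    emit(0) @ H2 ⇒ out+=0
    H0 returns 1
    H1 returns 1
    H2 returns [1, 0, 1]
    H3 returns [1, 0, 1]
    H4 returns [[1, 0, 1]]
  branch[1] choose=6:
    emit(1) @ H2 ⇒ out+=1
    emit(0) @ H2 ⇒ out+=0
    H0 returns 6
    H1 returns 6
    H2 returns [1, 0, 6]
    H3 returns [1, 0, 6]
    H4 returns [[1, 0, 6]]
  branch[2] choose=4:
    emit(1) @ H2 ⇒ out+=1
    emit(0) @ H2 ⇒ out+=0
    H0 returns 4
    H1 returns 4
    H2 returns [1, 0, 4]
    H3 returns [1, 0, 4]
    H4 returns [[1, 0, 4]]
= [[1, 0, 1], [1, 0, 6], [1, 0, 4]]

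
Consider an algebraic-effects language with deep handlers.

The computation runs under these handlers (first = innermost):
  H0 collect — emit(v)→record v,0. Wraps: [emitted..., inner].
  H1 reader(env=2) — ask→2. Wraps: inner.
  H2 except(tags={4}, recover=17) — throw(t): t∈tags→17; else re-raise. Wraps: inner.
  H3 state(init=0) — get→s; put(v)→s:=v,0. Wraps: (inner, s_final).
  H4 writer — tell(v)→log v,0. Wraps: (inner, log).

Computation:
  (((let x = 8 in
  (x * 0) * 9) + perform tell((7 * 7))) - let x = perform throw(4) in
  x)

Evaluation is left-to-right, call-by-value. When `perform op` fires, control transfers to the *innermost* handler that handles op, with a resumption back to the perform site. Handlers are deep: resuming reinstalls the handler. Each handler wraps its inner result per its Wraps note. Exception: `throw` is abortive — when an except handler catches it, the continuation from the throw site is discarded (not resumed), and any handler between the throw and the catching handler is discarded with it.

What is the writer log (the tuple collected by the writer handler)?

Answer: (49)

Working:
tell(49) @ H4 ⇒ log+=49
throw(4) @ H2 caught ⇒ 17
H3 returns (17, 0)
H4 returns ((17, 0), (49))
= ((17, 0), (49))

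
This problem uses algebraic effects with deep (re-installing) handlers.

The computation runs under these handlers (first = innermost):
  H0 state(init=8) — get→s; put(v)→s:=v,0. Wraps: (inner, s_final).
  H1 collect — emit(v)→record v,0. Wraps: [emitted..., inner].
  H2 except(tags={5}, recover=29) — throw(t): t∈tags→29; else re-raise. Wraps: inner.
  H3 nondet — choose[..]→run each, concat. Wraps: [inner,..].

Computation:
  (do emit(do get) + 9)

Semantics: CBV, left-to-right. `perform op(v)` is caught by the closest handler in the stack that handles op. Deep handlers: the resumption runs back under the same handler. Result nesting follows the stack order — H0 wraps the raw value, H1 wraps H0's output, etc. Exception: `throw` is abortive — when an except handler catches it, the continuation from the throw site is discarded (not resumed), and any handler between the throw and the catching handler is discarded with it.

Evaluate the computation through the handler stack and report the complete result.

Answer: [[8, (9, 8)]]

Evaluation trace:
get @ H0 ⇒ 8
emit(8) @ H1 ⇒ out+=8
H0 returns (9, 8)
H1 returns [8, (9, 8)]
H2 returns [8, (9, 8)]
H3 returns [[8, (9, 8)]]
= [[8, (9, 8)]]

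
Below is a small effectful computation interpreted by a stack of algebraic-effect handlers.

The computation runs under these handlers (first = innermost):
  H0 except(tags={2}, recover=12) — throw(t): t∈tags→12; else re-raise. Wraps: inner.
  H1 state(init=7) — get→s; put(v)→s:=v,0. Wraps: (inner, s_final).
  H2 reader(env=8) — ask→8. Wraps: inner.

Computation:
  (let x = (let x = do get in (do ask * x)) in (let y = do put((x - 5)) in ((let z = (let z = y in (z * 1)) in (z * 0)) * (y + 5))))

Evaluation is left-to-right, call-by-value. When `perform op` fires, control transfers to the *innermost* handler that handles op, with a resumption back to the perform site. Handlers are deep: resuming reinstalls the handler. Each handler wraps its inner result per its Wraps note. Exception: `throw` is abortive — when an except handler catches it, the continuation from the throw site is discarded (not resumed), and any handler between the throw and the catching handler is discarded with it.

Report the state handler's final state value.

Working:
get @ H1 ⇒ 7
ask @ H2 ⇒ 8
put(51) @ H1 ⇒ s:=51
H0 returns 0
H1 returns (0, 51)
H2 returns (0, 51)
= (0, 51)

Answer: 51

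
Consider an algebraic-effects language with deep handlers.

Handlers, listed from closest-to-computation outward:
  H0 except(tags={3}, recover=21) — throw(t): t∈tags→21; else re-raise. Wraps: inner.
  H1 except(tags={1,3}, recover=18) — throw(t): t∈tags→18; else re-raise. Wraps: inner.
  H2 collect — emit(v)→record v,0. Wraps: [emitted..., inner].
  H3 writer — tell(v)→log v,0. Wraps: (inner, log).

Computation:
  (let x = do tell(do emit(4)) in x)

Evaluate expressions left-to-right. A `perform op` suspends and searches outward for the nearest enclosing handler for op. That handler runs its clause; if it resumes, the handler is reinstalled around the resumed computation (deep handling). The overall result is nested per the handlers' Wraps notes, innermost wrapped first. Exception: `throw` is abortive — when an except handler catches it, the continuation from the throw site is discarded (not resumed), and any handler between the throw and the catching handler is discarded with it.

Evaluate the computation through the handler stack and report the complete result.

Step-by-step:
emit(4) @ H2 ⇒ out+=4
tell(0) @ H3 ⇒ log+=0
H0 returns 0
H1 returns 0
H2 returns [4, 0]
H3 returns ([4, 0], (0))
= ([4, 0], (0))

Answer: ([4, 0], (0))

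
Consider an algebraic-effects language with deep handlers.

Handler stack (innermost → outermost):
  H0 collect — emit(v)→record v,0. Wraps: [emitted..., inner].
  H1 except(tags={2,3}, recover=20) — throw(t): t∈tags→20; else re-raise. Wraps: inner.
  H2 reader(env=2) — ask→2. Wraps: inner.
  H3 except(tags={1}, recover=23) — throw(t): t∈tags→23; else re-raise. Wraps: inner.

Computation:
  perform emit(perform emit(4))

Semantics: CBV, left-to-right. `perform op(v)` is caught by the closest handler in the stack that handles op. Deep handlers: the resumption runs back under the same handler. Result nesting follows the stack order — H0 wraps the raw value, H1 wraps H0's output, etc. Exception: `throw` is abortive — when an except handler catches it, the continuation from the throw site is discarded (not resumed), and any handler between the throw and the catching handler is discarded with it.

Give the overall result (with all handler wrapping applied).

Answer: [4, 0, 0]

Evaluation trace:
emit(4) @ H0 ⇒ out+=4
emit(0) @ H0 ⇒ out+=0
H0 returns [4, 0, 0]
H1 returns [4, 0, 0]
H2 returns [4, 0, 0]
H3 returns [4, 0, 0]
= [4, 0, 0]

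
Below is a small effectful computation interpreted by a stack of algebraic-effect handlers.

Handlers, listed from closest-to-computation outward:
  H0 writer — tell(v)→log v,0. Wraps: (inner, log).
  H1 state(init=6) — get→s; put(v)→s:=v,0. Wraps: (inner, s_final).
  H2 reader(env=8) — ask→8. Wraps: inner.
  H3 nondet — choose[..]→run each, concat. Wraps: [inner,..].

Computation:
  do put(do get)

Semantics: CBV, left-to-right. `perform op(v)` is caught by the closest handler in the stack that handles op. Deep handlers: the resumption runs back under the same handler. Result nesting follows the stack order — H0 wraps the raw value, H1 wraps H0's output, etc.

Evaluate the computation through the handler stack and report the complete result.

Step-by-step:
get @ H1 ⇒ 6
put(6) @ H1 ⇒ s:=6
H0 returns (0, ())
H1 returns ((0, ()), 6)
H2 returns ((0, ()), 6)
H3 returns [((0, ()), 6)]
= [((0, ()), 6)]

Answer: [((0, ()), 6)]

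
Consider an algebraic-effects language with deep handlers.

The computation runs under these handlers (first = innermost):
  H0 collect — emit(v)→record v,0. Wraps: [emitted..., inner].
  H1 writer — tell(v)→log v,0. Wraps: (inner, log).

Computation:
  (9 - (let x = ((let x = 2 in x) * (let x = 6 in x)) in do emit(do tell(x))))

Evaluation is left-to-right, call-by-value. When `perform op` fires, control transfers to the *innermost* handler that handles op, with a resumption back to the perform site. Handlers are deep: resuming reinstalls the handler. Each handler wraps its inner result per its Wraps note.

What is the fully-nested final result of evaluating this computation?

Answer: ([0, 9], (12))

Step-by-step:
tell(12) @ H1 ⇒ log+=12
emit(0) @ H0 ⇒ out+=0
H0 returns [0, 9]
H1 returns ([0, 9], (12))
= ([0, 9], (12))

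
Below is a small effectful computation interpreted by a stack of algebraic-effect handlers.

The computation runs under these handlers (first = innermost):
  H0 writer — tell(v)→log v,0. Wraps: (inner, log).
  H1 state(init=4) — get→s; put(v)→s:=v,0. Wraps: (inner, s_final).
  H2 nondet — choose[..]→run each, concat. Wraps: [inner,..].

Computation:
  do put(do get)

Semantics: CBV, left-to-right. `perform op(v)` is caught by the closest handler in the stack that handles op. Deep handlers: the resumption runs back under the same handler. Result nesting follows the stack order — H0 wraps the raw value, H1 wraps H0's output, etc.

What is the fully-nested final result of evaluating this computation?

Working:
get @ H1 ⇒ 4
put(4) @ H1 ⇒ s:=4
H0 returns (0, ())
H1 returns ((0, ()), 4)
H2 returns [((0, ()), 4)]
= [((0, ()), 4)]

Answer: [((0, ()), 4)]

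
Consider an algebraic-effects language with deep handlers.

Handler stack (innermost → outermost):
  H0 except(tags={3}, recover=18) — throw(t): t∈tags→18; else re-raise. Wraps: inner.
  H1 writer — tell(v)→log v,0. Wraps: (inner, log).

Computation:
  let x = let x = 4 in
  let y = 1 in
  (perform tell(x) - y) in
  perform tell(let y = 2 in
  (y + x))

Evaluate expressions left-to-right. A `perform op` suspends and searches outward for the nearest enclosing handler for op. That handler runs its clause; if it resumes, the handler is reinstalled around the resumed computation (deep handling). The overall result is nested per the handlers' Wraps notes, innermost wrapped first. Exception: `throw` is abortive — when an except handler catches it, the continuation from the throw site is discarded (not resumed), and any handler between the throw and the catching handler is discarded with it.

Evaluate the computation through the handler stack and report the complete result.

Step-by-step:
tell(4) @ H1 ⇒ log+=4
tell(1) @ H1 ⇒ log+=1
H0 returns 0
H1 returns (0, (4, 1))
= (0, (4, 1))

Answer: (0, (4, 1))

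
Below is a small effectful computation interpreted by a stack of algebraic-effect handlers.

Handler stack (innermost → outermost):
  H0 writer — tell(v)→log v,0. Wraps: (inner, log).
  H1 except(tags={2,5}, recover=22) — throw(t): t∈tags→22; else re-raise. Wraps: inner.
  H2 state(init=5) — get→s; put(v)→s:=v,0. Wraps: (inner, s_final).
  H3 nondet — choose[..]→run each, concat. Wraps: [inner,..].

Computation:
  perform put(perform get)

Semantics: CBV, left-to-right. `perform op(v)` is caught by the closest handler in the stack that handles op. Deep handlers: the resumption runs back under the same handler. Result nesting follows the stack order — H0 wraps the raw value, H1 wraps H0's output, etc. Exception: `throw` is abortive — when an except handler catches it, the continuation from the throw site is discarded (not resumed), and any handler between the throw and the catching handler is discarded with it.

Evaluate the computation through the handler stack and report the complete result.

Step-by-step:
get @ H2 ⇒ 5
put(5) @ H2 ⇒ s:=5
H0 returns (0, ())
H1 returns (0, ())
H2 returns ((0, ()), 5)
H3 returns [((0, ()), 5)]
= [((0, ()), 5)]

Answer: [((0, ()), 5)]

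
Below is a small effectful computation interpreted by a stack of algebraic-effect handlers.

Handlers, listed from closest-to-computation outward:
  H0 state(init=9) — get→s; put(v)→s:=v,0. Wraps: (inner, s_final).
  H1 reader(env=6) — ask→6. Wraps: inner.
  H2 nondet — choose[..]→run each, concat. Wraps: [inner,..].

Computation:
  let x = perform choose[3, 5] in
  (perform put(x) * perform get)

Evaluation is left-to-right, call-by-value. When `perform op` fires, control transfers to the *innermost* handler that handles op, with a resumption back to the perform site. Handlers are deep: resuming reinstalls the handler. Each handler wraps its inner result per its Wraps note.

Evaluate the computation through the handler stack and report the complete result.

Answer: [(0, 3), (0, 5)]

Step-by-step:
choose[3, 5] @ H2
  branch[0] choose=3:
    put(3) @ H0 ⇒ s:=3
    get @ H0 ⇒ 3
    H0 returns (0, 3)
    H1 returns (0, 3)
    H2 returns [(0, 3)]
  branch[1] choose=5:
    put(5) @ H0 ⇒ s:=5
    get @ H0 ⇒ 5
    H0 returns (0, 5)
    H1 returns (0, 5)
    H2 returns [(0, 5)]
= [(0, 3), (0, 5)]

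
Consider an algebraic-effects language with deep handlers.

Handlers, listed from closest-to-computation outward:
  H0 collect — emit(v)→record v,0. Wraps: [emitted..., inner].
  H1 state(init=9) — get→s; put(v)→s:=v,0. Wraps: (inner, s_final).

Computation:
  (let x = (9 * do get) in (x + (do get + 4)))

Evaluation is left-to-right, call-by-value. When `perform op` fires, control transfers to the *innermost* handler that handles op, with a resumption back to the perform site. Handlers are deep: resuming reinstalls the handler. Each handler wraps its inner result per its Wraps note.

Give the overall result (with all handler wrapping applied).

Answer: ([94], 9)

Evaluation trace:
get @ H1 ⇒ 9
get @ H1 ⇒ 9
H0 returns [94]
H1 returns ([94], 9)
= ([94], 9)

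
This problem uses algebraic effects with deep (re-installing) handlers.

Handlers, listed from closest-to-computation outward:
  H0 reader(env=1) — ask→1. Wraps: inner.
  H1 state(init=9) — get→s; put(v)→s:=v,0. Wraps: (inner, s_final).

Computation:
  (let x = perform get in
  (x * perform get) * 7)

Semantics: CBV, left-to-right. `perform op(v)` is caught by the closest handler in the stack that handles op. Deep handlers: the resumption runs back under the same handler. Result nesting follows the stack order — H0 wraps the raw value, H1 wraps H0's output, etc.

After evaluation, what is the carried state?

Answer: 9

Step-by-step:
get @ H1 ⇒ 9
get @ H1 ⇒ 9
H0 returns 567
H1 returns (567, 9)
= (567, 9)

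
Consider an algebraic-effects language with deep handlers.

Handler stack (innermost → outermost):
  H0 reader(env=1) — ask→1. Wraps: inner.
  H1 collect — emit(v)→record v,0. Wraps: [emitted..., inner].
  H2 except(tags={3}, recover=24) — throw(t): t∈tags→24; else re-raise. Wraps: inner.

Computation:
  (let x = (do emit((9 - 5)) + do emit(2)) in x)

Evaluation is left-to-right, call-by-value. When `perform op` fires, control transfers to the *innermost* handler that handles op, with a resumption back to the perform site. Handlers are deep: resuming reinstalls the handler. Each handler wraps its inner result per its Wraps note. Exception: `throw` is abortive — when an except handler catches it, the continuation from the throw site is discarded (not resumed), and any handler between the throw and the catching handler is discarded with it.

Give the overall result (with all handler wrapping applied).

Working:
emit(4) @ H1 ⇒ out+=4
emit(2) @ H1 ⇒ out+=2
H0 returns 0
H1 returns [4, 2, 0]
H2 returns [4, 2, 0]
= [4, 2, 0]

Answer: [4, 2, 0]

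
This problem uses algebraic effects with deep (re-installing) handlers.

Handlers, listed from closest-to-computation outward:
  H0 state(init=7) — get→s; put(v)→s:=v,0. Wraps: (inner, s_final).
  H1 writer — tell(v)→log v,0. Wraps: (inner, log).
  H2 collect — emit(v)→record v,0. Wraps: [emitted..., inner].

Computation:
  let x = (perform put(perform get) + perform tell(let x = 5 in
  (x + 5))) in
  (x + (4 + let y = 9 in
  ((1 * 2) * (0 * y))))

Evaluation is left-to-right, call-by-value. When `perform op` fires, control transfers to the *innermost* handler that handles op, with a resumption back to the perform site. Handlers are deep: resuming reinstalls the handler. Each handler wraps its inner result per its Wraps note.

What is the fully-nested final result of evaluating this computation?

Step-by-step:
get @ H0 ⇒ 7
put(7) @ H0 ⇒ s:=7
tell(10) @ H1 ⇒ log+=10
H0 returns (4, 7)
H1 returns ((4, 7), (10))
H2 returns [((4, 7), (10))]
= [((4, 7), (10))]

Answer: [((4, 7), (10))]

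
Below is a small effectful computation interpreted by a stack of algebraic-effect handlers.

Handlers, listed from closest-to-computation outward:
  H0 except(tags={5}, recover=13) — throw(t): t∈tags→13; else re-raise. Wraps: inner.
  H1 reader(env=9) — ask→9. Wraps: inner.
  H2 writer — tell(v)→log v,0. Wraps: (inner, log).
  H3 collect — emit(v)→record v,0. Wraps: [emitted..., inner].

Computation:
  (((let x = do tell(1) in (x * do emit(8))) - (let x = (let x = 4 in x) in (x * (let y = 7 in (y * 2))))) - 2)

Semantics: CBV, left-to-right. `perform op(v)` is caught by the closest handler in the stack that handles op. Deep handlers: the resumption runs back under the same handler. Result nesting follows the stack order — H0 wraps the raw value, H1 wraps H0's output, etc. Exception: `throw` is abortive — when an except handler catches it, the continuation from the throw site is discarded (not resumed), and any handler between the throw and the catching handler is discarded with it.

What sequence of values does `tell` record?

Step-by-step:
tell(1) @ H2 ⇒ log+=1
emit(8) @ H3 ⇒ out+=8
H0 returns -58
H1 returns -58
H2 returns (-58, (1))
H3 returns [8, (-58, (1))]
= [8, (-58, (1))]

Answer: (1)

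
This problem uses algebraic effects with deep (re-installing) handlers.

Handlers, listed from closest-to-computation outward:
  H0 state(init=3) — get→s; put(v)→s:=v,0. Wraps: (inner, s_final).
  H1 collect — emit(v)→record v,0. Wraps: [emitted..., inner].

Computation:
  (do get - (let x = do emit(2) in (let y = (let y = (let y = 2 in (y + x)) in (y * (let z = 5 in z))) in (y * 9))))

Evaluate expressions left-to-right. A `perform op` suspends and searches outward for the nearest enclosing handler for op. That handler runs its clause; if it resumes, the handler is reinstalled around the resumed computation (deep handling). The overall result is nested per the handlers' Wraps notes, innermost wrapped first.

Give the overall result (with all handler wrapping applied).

Answer: [2, (-87, 3)]

Step-by-step:
get @ H0 ⇒ 3
emit(2) @ H1 ⇒ out+=2
H0 returns (-87, 3)
H1 returns [2, (-87, 3)]
= [2, (-87, 3)]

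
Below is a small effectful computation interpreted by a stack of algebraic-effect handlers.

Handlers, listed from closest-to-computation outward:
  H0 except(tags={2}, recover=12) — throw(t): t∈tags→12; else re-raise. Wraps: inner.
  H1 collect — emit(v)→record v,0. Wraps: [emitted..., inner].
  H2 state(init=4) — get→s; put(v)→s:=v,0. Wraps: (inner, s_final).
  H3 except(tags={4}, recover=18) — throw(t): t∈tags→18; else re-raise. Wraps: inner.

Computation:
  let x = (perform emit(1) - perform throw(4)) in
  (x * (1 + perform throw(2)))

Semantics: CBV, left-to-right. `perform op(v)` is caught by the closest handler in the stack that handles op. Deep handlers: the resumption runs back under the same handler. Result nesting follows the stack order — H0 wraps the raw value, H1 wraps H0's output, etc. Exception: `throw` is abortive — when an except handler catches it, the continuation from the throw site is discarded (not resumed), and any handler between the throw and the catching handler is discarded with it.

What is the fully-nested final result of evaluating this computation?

Answer: 18

Working:
emit(1) @ H1 ⇒ out+=1
throw(4) @ H0 re-raised
throw(4) @ H3 caught ⇒ 18
= 18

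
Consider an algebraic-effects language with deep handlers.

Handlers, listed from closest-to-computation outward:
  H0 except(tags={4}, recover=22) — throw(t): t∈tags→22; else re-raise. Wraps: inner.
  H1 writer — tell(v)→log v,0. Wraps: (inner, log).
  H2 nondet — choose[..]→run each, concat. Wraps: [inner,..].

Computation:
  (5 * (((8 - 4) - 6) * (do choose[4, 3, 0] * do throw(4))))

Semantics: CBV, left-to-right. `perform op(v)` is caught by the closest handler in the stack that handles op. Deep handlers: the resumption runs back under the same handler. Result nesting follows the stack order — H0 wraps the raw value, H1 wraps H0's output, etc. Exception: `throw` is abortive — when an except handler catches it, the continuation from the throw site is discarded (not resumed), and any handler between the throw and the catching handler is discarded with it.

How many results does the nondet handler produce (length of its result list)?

Answer: 3

Step-by-step:
choose[4, 3, 0] @ H2
  branch[0] choose=4:
    throw(4) @ H0 caught ⇒ 22
    H1 returns (22, ())
    H2 returns [(22, ())]
  branch[1] choose=3:
    throw(4) @ H0 caught ⇒ 22
    H1 returns (22, ())
    H2 returns [(22, ())]
  branch[2] choose=0:
    throw(4) @ H0 caught ⇒ 22
    H1 returns (22, ())
    H2 returns [(22, ())]
= [(22, ()), (22, ()), (22, ())]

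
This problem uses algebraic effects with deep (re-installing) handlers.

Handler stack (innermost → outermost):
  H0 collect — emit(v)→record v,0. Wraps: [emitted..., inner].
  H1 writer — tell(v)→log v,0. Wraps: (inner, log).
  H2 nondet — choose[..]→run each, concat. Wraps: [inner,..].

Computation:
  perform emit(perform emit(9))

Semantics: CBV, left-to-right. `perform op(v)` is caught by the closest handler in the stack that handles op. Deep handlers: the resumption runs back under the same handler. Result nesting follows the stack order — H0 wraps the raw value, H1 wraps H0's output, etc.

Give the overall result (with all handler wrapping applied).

Answer: [([9, 0, 0], ())]

Working:
emit(9) @ H0 ⇒ out+=9
emit(0) @ H0 ⇒ out+=0
H0 returns [9, 0, 0]
H1 returns ([9, 0, 0], ())
H2 returns [([9, 0, 0], ())]
= [([9, 0, 0], ())]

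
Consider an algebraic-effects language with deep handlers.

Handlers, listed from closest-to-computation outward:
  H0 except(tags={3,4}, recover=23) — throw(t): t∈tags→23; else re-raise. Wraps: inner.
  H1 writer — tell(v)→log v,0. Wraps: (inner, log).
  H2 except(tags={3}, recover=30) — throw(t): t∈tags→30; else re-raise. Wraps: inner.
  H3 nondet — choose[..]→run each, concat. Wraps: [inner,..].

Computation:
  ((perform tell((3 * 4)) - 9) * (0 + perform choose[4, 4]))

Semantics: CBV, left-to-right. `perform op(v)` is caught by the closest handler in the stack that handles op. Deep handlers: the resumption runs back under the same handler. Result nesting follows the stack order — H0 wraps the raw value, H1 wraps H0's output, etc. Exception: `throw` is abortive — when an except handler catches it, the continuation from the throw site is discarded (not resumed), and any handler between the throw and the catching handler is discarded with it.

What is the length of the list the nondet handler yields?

Evaluation trace:
tell(12) @ H1 ⇒ log+=12
choose[4, 4] @ H3
  branch[0] choose=4:
    H0 returns -36
    H1 returns (-36, (12))
    H2 returns (-36, (12))
    H3 returns [(-36, (12))]
  branch[1] choose=4:
    H0 returns -36
    H1 returns (-36, (12))
    H2 returns (-36, (12))
    H3 returns [(-36, (12))]
= [(-36, (12)), (-36, (12))]

Answer: 2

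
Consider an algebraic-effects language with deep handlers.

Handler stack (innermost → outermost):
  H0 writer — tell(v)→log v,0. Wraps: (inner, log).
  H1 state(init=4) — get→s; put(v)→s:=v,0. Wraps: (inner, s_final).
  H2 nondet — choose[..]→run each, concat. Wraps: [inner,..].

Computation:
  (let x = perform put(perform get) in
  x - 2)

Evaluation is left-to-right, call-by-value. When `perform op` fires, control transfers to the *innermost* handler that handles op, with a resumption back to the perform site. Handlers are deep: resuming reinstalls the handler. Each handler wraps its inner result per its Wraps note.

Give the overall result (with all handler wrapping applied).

Answer: [((-2, ()), 4)]

Working:
get @ H1 ⇒ 4
put(4) @ H1 ⇒ s:=4
H0 returns (-2, ())
H1 returns ((-2, ()), 4)
H2 returns [((-2, ()), 4)]
= [((-2, ()), 4)]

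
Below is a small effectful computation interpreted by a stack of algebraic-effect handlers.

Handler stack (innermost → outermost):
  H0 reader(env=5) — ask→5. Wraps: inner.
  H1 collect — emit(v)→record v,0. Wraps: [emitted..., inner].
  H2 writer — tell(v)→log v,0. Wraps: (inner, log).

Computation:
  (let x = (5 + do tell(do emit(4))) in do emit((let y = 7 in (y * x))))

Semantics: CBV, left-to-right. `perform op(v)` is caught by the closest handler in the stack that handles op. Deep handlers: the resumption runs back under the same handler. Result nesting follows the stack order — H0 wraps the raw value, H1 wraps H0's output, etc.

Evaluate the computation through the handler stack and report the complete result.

Evaluation trace:
emit(4) @ H1 ⇒ out+=4
tell(0) @ H2 ⇒ log+=0
emit(35) @ H1 ⇒ out+=35
H0 returns 0
H1 returns [4, 35, 0]
H2 returns ([4, 35, 0], (0))
= ([4, 35, 0], (0))

Answer: ([4, 35, 0], (0))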